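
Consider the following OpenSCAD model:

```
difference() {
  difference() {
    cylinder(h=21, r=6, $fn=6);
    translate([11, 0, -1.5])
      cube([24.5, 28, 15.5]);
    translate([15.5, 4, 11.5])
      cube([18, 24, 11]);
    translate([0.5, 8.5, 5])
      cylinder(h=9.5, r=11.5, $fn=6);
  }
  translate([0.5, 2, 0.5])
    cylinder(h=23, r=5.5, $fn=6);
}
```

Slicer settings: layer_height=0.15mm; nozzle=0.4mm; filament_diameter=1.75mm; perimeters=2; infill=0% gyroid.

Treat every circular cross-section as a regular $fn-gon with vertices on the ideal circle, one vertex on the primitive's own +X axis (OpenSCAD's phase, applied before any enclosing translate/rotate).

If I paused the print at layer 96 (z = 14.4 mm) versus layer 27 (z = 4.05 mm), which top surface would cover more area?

layer 27 (z = 4.05 mm)

Layer 96 (z = 14.4): the r=6 cylinder contributes a regular 6-gon of circumradius 6 (area = (6/2)·6.000²·sin(360°/6) = 93.53 mm²); the cube at (11, 0) is absent (z outside [-1.5, 14]); the 18×24 cube at (15.5, 4) contributes its full rectangle (area 432.00 mm²); the r=11.5 cylinder at (0.5, 8.5) contributes a regular 6-gon of circumradius 11.5 (area = (6/2)·11.500²·sin(360°/6) = 343.60 mm²); Taking the first minus the rest: starting from the r=6 cylinder (93.53 mm²), the 18×24 cube at (15.5, 4) misses the remaining region (no effect); the r=11.5 cylinder at (0.5, 8.5) partially overlaps it — only the 63.05 mm² overlap (of its 343.60 mm²) is removed, clipping the outline — area = 30.48 mm²; the cylinder at (0.5, 2): section is a regular 6-gon, circumradius r=5.5 (area = (6/2)·5.500²·sin(360°/6) = 78.59 mm²); After the difference (first − rest): starting from that combined region (30.48 mm²), the r=5.5 cylinder at (0.5, 2) partially overlaps it — only the 8.15 mm² overlap (of its 78.59 mm²) is removed, clipping the outline — area = 22.33 mm². So its area = 22.33 mm². Layer 27 (z = 4.05): the r=6 cylinder contributes a regular 6-gon of circumradius 6 (area = (6/2)·6.000²·sin(360°/6) = 93.53 mm²); the cube at (11, 0) (footprint 24.5×28) is included at this height (area 686.00 mm²); the cube at (15.5, 4) does not reach this height (z outside [11.5, 22.5]); the cylinder at (0.5, 8.5) is absent (z outside [5, 14.5]); Subtracting the remaining from the first: starting from the r=6 cylinder (93.53 mm²), the 24.5×28 cube at (11, 0) misses the remaining region (no effect) — area = 93.53 mm²; the r=5.5 cylinder at (0.5, 2) contributes a regular 6-gon of circumradius 5.5 (area = (6/2)·5.500²·sin(360°/6) = 78.59 mm²); Taking the first minus the rest: starting from that combined region (93.53 mm²), the r=5.5 cylinder at (0.5, 2) partially overlaps it — only the 63.78 mm² overlap (of its 78.59 mm²) is removed, clipping the outline — area = 29.75 mm². So its area = 29.75 mm². Layer 27 is larger (29.75 vs 22.33 mm²).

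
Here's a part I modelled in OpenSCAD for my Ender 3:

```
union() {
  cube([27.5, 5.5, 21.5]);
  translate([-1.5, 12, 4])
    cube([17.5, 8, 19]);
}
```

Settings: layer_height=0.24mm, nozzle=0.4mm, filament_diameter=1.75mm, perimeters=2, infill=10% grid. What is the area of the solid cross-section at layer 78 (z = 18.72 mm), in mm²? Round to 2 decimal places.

291.25 mm²

At z = 18.72 mm: the 27.5×5.5 cube contributes its full rectangle (area 151.25 mm²); the cube at (-1.5, 12) (footprint 17.5×8) is included at this height (area 140.00 mm²); Taking the union: the 2 present regions are separate (no shared area or edge), so areas and boundary lengths simply add and each stays a separate island — area = 291.25 mm². Overall, the cross-section has 2 separate islands. Net area = 291.25 mm².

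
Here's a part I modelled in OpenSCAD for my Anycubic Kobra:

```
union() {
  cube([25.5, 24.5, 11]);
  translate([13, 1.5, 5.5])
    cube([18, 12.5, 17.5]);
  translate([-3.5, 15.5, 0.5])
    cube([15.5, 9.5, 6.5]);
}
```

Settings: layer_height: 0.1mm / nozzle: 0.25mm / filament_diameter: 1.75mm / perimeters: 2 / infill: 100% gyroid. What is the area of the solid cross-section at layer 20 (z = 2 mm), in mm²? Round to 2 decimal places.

664.00 mm²

At z = 2 mm: the cube is present — its section is the full 25.5×24.5 rectangle (area 624.75 mm²); the cube at (13, 1.5) is not intersected at this z (z outside [5.5, 23]); the cube at (-3.5, 15.5) (footprint 15.5×9.5) is included at this height (area 147.25 mm²); Merging all regions: the regions partially overlap — summed areas 772.00 mm² minus the doubly-counted overlap 108.00 mm² gives 664.00 mm² — area = 664.00 mm². Overall, the cross-section is a single solid region. Net area = 664.00 mm².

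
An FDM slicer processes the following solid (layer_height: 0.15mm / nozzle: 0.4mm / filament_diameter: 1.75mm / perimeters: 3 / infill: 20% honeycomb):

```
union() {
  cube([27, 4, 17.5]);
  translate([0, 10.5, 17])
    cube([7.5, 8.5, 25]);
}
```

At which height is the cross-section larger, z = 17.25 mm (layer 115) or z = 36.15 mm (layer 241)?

layer 115 (z = 17.25 mm)

Layer 115 (z = 17.25): the cube is present — its section is the full 27×4 rectangle (area 108.00 mm²); the 7.5×8.5 cube at (0, 10.5) contributes its full rectangle (area 63.75 mm²); Combining (union): the 2 present regions are separate (no shared area or edge), so areas and boundary lengths simply add and each stays a separate island — area = 171.75 mm². So its area = 171.75 mm². Layer 241 (z = 36.15): the cube is not intersected at this z (z outside [0, 17.5]); the 7.5×8.5 cube at (0, 10.5) contributes its full rectangle (area 63.75 mm²); Taking the union: only the 7.5×8.5 cube at (0, 10.5) is present, so the union is just that shape — area = 63.75 mm². So its area = 63.75 mm². Layer 115 is larger (171.75 vs 63.75 mm²).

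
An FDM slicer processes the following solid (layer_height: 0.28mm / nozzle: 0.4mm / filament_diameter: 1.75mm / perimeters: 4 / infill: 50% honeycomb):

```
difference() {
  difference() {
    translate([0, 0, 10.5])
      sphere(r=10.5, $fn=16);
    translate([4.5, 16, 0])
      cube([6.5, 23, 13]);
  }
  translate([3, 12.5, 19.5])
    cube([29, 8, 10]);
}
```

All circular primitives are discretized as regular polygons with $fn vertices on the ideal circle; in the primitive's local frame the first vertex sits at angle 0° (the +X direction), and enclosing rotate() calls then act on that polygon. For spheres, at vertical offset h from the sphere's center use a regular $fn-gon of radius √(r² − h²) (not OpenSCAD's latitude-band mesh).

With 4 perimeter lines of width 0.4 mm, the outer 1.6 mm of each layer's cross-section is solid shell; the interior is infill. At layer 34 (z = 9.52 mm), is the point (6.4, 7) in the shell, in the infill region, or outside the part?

shell

At z = 9.52 mm: the r=10.5 sphere contributes a regular 16-gon of circumradius √(10.5²−0.98²) = 10.454; the 6.5×23 cube at (4.5, 16) contributes its full rectangle; Subtracting the remaining from the first: starting from the r=10.5 sphere, the 6.5×23 cube at (4.5, 16) misses the remaining region (no effect) — 1 connected region; the cube at (3, 12.5) is absent (z outside [19.5, 29.5]); After the difference (first − rest): none of the subtracted shapes is present at this height, so that combined region is unchanged — 1 connected region. Overall, the cross-section is a single solid region. The nearest boundary edge runs (4.00, 9.66)→(7.39, 7.39); distance from the point to it = 0.88 mm. The point is inside the cross-section, 0.88 mm from the nearest boundary — within the 1.6 mm shell band (4 × 0.4).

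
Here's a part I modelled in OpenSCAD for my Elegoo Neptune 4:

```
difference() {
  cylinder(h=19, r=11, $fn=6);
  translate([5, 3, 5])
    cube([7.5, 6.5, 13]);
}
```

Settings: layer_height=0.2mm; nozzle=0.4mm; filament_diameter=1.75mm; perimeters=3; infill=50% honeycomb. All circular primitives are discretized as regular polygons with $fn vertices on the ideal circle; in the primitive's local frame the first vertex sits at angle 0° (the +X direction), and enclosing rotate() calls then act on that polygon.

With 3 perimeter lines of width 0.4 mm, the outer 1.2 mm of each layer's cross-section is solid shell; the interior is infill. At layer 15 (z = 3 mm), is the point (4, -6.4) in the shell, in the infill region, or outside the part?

At z = 3 mm: the r=11 cylinder contributes a regular 6-gon of circumradius 11; the cube at (5, 3) does not reach this height (z outside [5, 18]); Subtracting the remaining from the first: none of the subtracted shapes is present at this height, so the r=11 cylinder is unchanged — 1 connected region. Overall, the cross-section is a single solid region. The nearest boundary edge runs (5.50, -9.53)→(11.00, 0.00); distance from the point to it = 2.86 mm. The point is inside the cross-section and 2.86 mm from the nearest boundary — more than the 1.2 mm shell width (3 × 0.4), so it's in the infill interior.

infill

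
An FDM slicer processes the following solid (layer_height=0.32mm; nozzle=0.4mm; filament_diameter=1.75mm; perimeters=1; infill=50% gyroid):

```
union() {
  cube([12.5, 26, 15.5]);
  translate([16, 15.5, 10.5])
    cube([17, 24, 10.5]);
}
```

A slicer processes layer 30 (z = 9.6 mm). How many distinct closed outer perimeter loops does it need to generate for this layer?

At z = 9.6 mm: the cube (footprint 12.5×26) is included at this height; the cube at (16, 15.5) does not reach this height (z outside [10.5, 21]); Merging all regions: only the 12.5×26 cube is present, so the union is just that shape — 1 connected region. The result has 1 disconnected region.

1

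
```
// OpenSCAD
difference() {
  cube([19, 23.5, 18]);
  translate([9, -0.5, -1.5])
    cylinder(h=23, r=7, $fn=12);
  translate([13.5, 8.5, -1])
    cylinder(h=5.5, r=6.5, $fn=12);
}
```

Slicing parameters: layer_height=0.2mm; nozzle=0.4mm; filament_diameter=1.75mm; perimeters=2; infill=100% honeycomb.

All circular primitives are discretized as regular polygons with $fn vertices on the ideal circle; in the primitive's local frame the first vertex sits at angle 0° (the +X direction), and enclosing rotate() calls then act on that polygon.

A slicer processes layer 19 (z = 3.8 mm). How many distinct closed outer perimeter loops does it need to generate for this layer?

2

At z = 3.8 mm: the cube (footprint 19×23.5) is included at this height; the r=7 cylinder at (9, -0.5) contributes a regular 12-gon of circumradius 7; the r=6.5 cylinder at (13.5, 8.5) contributes a regular 12-gon of circumradius 6.5; Subtracting the remaining from the first: starting from the 19×23.5 cube, the r=7 cylinder at (9, -0.5) partially overlaps it — only the 66.57 mm² overlap (of its 147.00 mm²) is removed, clipping the outline; the r=6.5 cylinder at (13.5, 8.5) partially overlaps it — only the 104.69 mm² overlap (of its 126.75 mm²) is removed, clipping the outline — 2 connected regions. The result has 2 disconnected regions.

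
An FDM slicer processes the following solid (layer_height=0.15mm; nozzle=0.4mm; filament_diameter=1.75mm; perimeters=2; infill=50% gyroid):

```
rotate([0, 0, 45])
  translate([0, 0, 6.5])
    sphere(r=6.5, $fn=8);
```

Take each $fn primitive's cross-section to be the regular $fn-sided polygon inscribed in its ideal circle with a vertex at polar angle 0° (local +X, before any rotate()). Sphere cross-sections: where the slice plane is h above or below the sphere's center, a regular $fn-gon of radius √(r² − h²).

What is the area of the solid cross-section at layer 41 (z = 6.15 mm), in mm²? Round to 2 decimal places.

At z = 6.15 mm: the sphere: section is a regular 8-gon, circumradius = √(r²−h²) = √(6.5²−0.35²) = 6.491 (area = (8/2)·6.491²·sin(360°/8) = 119.15 mm²); (whole slice rotated 45° about Z — lengths, areas and connectivity unchanged). Overall, the cross-section is a single solid region. Net area = 119.15 mm².

119.15 mm²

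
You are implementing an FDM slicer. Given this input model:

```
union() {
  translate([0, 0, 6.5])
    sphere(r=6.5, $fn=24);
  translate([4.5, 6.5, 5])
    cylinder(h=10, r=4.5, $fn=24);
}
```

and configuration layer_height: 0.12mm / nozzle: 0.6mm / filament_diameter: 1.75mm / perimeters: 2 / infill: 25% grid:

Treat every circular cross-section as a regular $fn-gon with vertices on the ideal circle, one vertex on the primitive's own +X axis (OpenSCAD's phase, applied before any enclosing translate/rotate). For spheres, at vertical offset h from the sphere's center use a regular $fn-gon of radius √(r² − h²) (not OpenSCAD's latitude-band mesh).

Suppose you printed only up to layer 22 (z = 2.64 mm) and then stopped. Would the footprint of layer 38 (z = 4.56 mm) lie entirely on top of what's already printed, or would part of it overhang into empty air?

Compare the two slices. At z = 2.64: the r=6.5 sphere contributes a regular 24-gon of circumradius √(6.5²−3.86²) = 5.230 (area = (24/2)·5.230²·sin(360°/24) = 84.95 mm²); the cylinder at (4.5, 6.5) is absent (z outside [5, 15]); Merging all regions: only the r=6.5 sphere is present, so the union is just that shape — area = 84.95 mm². At z = 4.56: the sphere: section is a regular 24-gon, circumradius = √(r²−h²) = √(6.5²−1.94²) = 6.204 (area = (24/2)·6.204²·sin(360°/24) = 119.53 mm²); the cylinder at (4.5, 6.5) is not intersected at this z (z outside [5, 15]); Taking the union: only the r=6.5 sphere is present, so the union is just that shape — area = 119.53 mm². Checking containment: at z = 4.56 the cross-section extends beyond the z = 2.64 cross-section by about 34.59 mm².

part overhangs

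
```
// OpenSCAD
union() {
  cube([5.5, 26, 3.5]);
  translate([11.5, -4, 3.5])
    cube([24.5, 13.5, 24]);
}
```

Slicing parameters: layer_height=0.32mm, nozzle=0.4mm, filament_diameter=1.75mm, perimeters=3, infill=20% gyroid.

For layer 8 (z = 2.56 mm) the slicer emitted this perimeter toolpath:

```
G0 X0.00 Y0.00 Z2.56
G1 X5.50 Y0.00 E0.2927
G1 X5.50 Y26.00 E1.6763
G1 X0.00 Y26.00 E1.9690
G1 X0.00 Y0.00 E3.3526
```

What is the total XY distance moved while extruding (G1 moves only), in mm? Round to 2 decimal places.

63.00 mm

Sum the Euclidean lengths of each G1 segment: total = 63.00 mm.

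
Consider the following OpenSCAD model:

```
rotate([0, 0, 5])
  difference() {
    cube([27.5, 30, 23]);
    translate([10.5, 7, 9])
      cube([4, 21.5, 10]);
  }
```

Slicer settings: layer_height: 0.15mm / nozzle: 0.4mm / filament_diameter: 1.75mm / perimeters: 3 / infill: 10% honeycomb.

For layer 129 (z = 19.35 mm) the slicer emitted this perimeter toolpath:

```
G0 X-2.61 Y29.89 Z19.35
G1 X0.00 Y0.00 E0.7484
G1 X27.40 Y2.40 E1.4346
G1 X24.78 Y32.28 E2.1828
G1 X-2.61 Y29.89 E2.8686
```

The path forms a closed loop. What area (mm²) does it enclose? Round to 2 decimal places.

Apply the shoelace formula to the sequence of (X, Y) vertices; enclosed area = 824.96 mm².

824.96 mm²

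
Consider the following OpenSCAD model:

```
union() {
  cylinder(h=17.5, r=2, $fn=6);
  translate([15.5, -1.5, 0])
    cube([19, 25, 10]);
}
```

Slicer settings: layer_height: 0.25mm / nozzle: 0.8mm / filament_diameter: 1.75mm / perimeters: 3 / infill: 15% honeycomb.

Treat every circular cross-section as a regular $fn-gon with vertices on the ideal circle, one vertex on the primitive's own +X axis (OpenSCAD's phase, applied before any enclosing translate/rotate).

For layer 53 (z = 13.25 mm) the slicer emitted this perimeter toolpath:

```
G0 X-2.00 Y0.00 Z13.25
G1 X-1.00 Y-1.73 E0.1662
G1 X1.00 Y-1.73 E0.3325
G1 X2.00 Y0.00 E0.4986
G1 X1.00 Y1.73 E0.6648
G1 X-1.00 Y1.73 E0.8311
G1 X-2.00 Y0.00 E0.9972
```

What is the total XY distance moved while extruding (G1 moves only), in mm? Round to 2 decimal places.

Sum the Euclidean lengths of each G1 segment: total = 11.99 mm.

11.99 mm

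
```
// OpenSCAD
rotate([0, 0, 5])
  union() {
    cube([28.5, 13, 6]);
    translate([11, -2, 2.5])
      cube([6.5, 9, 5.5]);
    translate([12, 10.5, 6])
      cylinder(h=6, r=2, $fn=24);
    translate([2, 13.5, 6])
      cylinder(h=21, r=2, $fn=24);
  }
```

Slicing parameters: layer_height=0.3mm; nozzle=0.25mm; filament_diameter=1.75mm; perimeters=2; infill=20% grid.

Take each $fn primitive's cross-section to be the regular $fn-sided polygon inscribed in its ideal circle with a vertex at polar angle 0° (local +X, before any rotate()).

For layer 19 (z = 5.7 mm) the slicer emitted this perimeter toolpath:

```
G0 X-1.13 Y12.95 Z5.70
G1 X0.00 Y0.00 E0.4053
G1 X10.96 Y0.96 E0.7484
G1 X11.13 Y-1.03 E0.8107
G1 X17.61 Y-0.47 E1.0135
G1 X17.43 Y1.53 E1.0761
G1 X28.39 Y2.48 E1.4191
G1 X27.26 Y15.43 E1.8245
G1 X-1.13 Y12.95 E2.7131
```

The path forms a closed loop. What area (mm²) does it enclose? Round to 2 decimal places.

Apply the shoelace formula to the sequence of (X, Y) vertices; enclosed area = 383.38 mm².

383.38 mm²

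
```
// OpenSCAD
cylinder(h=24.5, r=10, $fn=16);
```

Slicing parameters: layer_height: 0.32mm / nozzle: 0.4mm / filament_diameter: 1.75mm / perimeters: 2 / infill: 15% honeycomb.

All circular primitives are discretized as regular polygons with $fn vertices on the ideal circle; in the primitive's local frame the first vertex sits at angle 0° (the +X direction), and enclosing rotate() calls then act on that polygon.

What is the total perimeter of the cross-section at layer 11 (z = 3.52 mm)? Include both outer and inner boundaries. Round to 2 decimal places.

62.43 mm

At z = 3.52 mm: the cylinder: section is a regular 16-gon, circumradius r=10 (perimeter = 2·16·10.000·sin(180°/16) = 62.43 mm). Overall, the cross-section is a single solid region. Total boundary length (outer) = 62.43 mm.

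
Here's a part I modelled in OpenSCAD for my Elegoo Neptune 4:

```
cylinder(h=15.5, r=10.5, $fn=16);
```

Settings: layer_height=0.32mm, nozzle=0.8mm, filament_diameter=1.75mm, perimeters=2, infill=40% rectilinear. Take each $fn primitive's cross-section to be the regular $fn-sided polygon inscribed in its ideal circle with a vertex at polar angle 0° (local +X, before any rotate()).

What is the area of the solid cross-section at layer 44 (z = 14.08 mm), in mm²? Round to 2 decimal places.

337.53 mm²

At z = 14.08 mm: the r=10.5 cylinder contributes a regular 16-gon of circumradius 10.5 (area = (16/2)·10.500²·sin(360°/16) = 337.53 mm²). Overall, the cross-section is a single solid region. Net area = 337.53 mm².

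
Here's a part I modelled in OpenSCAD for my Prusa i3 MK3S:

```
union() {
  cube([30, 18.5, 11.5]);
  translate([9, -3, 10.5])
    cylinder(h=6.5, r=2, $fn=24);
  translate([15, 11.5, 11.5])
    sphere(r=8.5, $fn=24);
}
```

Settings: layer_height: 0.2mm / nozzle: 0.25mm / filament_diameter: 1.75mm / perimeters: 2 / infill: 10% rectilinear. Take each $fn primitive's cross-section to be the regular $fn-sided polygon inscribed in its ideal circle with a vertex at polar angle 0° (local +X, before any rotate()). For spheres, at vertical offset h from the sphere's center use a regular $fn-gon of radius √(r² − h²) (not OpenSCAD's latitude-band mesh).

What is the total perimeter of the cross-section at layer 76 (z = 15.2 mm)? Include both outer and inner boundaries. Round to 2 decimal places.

At z = 15.2 mm: the cube does not reach this height (z outside [0, 11.5]); the r=2 cylinder at (9, -3) contributes a regular 24-gon of circumradius 2 (perimeter = 2·24·2.000·sin(180°/24) = 12.53 mm); the sphere at (15, 11.5): section is a regular 24-gon, circumradius = √(r²−h²) = √(8.5²−3.7²) = 7.652 (perimeter = 2·24·7.652·sin(180°/24) = 47.94 mm); Combining (union): the 2 present regions are separate (no shared area or edge), so areas and boundary lengths simply add and each stays a separate island — boundary = 60.48 mm. Overall, the cross-section has 2 separate islands. Total boundary length (outer) = 60.48 mm.

60.48 mm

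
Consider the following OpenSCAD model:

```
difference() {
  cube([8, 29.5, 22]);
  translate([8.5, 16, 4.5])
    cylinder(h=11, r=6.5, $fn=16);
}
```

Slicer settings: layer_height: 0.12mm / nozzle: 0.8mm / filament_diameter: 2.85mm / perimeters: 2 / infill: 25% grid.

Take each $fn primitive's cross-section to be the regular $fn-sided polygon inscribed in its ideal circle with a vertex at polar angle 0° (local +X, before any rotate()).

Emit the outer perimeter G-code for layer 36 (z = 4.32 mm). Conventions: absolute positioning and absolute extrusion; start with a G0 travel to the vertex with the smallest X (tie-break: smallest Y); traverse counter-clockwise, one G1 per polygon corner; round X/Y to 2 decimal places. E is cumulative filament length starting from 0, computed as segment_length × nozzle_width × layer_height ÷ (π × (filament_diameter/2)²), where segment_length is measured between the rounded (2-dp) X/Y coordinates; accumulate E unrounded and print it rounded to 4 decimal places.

At z = 4.32 mm: the cube is present — its section is the full 8×29.5 rectangle; the cylinder at (8.5, 16) is absent (z outside [4.5, 15.5]); Taking the first minus the rest: none of the subtracted shapes is present at this height, so the 8×29.5 cube is unchanged — 1 connected region. The outline is a single polygon with 4 vertices. Extrusion per mm of travel: 0.8 × 0.12 / (π × 1.425²) = 0.015048. Accumulating E over each segment gives final E = 1.1286.

G0 X0.00 Y0.00 Z4.32
G1 X8.00 Y0.00 E0.1204
G1 X8.00 Y29.50 E0.5643
G1 X0.00 Y29.50 E0.6847
G1 X0.00 Y0.00 E1.1286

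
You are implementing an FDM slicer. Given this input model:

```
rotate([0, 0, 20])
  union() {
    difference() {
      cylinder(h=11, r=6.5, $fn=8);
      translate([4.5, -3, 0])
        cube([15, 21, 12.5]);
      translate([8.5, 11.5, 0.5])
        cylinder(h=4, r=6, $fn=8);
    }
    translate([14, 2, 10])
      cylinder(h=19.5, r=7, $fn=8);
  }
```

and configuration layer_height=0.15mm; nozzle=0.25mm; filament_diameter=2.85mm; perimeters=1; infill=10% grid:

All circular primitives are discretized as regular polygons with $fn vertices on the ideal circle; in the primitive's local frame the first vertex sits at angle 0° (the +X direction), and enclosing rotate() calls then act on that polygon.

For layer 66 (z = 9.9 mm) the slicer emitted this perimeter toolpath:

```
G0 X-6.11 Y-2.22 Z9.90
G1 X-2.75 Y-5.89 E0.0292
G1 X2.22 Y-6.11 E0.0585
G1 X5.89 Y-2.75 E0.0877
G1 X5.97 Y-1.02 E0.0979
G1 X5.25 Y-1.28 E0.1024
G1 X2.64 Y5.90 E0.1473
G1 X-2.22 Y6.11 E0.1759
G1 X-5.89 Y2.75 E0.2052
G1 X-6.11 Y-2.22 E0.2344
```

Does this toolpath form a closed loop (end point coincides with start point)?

Start point (G0): (-6.11, -2.22). End point (last G1): the path returns to the start — closed.

yes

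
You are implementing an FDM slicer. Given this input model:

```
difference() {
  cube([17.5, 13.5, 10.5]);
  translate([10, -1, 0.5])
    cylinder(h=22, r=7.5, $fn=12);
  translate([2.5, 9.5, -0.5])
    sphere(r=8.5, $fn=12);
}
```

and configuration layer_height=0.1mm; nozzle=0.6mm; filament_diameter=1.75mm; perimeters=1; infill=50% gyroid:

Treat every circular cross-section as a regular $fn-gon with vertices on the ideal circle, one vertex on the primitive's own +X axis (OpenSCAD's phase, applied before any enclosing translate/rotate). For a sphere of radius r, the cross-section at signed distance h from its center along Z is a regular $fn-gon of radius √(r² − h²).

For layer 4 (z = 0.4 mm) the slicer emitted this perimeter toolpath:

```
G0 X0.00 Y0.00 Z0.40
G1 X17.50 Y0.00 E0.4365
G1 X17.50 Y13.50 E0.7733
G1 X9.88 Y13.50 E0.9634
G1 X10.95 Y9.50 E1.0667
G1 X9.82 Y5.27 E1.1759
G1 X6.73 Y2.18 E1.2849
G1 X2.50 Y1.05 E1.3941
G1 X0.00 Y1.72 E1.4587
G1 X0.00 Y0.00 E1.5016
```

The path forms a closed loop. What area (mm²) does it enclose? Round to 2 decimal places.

Apply the shoelace formula to the sequence of (X, Y) vertices; enclosed area = 120.71 mm².

120.71 mm²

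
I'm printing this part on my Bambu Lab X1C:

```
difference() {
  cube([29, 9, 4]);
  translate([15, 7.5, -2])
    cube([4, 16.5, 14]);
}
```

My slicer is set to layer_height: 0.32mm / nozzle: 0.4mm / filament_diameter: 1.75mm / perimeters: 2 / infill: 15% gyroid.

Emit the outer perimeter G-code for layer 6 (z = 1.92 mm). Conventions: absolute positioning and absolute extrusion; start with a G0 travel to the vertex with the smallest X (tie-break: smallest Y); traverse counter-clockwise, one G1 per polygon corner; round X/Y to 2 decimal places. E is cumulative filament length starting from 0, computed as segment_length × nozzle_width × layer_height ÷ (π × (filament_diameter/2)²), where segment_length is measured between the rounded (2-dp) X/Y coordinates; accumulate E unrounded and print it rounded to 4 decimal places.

G0 X0.00 Y0.00 Z1.92
G1 X29.00 Y0.00 E1.5433
G1 X29.00 Y9.00 E2.0222
G1 X19.00 Y9.00 E2.5544
G1 X19.00 Y7.50 E2.6342
G1 X15.00 Y7.50 E2.8471
G1 X15.00 Y9.00 E2.9269
G1 X0.00 Y9.00 E3.7251
G1 X0.00 Y0.00 E4.2041

At z = 1.92 mm: the 29×9 cube contributes its full rectangle; the 4×16.5 cube at (15, 7.5) contributes its full rectangle; Subtracting the remaining from the first: starting from the 29×9 cube, the 4×16.5 cube at (15, 7.5) partially overlaps it — only the 6.00 mm² overlap (of its 66.00 mm²) is removed, clipping the outline — 1 connected region. The outline is a single polygon with 8 vertices. Extrusion per mm of travel: 0.4 × 0.32 / (π × 0.875²) = 0.053216. Accumulating E over each segment gives final E = 4.2041.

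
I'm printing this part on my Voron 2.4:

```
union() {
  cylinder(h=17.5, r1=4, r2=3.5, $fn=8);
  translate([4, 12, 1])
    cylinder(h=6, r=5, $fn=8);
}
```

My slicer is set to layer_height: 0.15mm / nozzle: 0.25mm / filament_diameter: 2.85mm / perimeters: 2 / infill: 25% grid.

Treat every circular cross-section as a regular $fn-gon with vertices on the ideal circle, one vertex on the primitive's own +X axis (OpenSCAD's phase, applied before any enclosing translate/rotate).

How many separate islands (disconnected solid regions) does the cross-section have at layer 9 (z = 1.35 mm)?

At z = 1.35 mm: the cone (r1=4→r2=3.5) has section circumradius 3.961 here — a regular 8-gon; the r=5 cylinder at (4, 12) contributes a regular 8-gon of circumradius 5; Combining (union): the 2 present regions are separate (no shared area or edge), so areas and boundary lengths simply add and each stays a separate island — 2 connected regions. Overall, the cross-section has 2 separate islands. Island count = 2.

2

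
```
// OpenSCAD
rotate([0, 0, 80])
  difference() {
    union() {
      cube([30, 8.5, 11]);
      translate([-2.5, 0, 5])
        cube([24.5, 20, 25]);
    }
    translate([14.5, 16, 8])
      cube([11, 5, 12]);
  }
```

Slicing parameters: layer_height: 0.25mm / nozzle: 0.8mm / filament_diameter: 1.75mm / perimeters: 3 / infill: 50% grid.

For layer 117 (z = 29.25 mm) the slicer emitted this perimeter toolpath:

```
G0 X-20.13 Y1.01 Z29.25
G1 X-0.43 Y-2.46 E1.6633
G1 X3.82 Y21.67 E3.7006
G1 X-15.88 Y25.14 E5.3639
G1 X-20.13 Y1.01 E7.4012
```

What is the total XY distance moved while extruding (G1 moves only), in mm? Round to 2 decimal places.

Sum the Euclidean lengths of each G1 segment: total = 89.01 mm.

89.01 mm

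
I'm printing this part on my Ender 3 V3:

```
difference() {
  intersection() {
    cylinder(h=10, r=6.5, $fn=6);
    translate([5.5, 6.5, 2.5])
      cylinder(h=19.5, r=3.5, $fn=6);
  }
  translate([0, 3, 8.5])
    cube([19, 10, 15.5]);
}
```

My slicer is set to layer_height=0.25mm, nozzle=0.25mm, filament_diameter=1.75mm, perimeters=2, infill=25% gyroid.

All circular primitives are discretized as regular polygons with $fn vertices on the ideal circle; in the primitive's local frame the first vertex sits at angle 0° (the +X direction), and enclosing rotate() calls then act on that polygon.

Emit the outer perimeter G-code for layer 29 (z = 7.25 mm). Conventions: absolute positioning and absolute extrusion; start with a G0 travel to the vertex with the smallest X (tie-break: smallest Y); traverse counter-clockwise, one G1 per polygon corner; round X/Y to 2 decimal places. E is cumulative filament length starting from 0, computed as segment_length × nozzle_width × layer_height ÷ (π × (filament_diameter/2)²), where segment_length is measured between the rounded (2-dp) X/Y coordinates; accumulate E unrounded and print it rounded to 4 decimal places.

G0 X2.50 Y5.63 Z7.25
G1 X3.75 Y3.47 E0.0648
G1 X4.50 Y3.47 E0.0843
G1 X3.25 Y5.63 E0.1492
G1 X2.50 Y5.63 E0.1687

At z = 7.25 mm: the r=6.5 cylinder gives a regular 6-gon of circumradius 6.5 (constant along its height); the cylinder at (5.5, 6.5): section is a regular 6-gon, circumradius r=3.5; After intersecting: the r=3.5 cylinder at (5.5, 6.5) partially overlaps the r=6.5 cylinder; clipping to the common part keeps 1.61 mm² — 1 connected region; the cube at (0, 3) is absent (z outside [8.5, 24]); After the difference (first − rest): none of the subtracted shapes is present at this height, so that combined region is unchanged — 1 connected region. The outline is a single polygon with 4 vertices. Extrusion per mm of travel: 0.25 × 0.25 / (π × 0.875²) = 0.025984. Accumulating E over each segment gives final E = 0.1687.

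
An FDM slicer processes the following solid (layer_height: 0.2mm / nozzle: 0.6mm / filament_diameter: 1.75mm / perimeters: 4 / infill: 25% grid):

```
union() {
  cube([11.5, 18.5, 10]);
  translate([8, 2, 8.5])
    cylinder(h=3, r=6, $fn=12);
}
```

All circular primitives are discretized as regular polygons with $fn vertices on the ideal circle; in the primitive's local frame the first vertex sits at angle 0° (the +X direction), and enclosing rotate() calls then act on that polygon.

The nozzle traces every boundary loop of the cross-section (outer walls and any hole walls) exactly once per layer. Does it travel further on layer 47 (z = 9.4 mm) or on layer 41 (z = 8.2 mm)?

layer 47 (z = 9.4 mm)

Layer 47 (z = 9.4): the cube is present — its section is the full 11.5×18.5 rectangle (perimeter 60.00 mm); the r=6 cylinder at (8, 2) contributes a regular 12-gon of circumradius 6 (perimeter = 2·12·6.000·sin(180°/12) = 37.27 mm); Merging all regions: the regions partially overlap (shared area 64.73 mm²), so the edge portions inside another operand are dropped and the merged outline is re-measured after clipping — boundary = 66.41 mm. So its perimeter = 66.41 mm. Layer 41 (z = 8.2): the cube is present — its section is the full 11.5×18.5 rectangle (perimeter 60.00 mm); the cylinder at (8, 2) is not intersected at this z (z outside [8.5, 11.5]); Combining (union): only the 11.5×18.5 cube is present, so the union is just that shape — boundary = 60.00 mm. So its perimeter = 60.00 mm. Layer 47 is larger (66.41 vs 60.00 mm).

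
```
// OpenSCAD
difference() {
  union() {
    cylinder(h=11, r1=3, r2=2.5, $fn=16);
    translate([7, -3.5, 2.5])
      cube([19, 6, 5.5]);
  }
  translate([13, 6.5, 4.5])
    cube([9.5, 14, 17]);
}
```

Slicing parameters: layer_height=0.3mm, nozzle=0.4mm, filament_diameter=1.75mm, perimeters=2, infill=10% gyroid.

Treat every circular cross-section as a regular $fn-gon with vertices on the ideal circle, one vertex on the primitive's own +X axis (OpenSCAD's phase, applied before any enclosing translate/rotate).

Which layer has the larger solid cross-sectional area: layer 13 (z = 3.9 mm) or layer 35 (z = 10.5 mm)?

Layer 13 (z = 3.9): the cone contributes a regular 16-gon of circumradius 2.823 (interpolated between r1=3 and r2=2.5 at t=0.355) (area = (16/2)·2.823²·sin(360°/16) = 24.39 mm²); the cube at (7, -3.5) (footprint 19×6) is included at this height (area 114.00 mm²); Merging all regions: the 2 present regions are separate (no shared area or edge), so areas and boundary lengths simply add and each stays a separate island — area = 138.39 mm²; the cube at (13, 6.5) is absent (z outside [4.5, 21.5]); After the difference (first − rest): none of the subtracted shapes is present at this height, so the result so far is unchanged — area = 138.39 mm². So its area = 138.39 mm². Layer 35 (z = 10.5): the cone contributes a regular 16-gon of circumradius 2.523 (interpolated between r1=3 and r2=2.5 at t=0.955) (area = (16/2)·2.523²·sin(360°/16) = 19.48 mm²); the cube at (7, -3.5) is absent (z outside [2.5, 8]); Merging all regions: only the cone is present, so the union is just that shape — area = 19.48 mm²; the cube at (13, 6.5) (footprint 9.5×14) is included at this height (area 133.00 mm²); Subtracting the remaining from the first: starting from the result so far (19.48 mm²), the 9.5×14 cube at (13, 6.5) misses the remaining region (no effect) — area = 19.48 mm². So its area = 19.48 mm². Layer 13 is larger (138.39 vs 19.48 mm²).

layer 13 (z = 3.9 mm)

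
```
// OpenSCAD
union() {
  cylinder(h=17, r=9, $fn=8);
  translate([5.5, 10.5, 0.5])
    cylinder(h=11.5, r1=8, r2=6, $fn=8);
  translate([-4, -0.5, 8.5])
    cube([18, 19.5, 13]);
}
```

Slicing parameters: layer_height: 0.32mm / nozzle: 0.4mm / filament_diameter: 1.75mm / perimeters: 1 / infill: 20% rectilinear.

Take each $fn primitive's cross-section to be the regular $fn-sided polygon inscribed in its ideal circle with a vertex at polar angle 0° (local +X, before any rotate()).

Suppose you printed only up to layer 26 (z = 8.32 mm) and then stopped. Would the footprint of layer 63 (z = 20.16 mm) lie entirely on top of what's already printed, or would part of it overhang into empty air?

part overhangs

Compare the two slices. At z = 8.32: the r=9 cylinder contributes a regular 8-gon of circumradius 9 (area = (8/2)·9.000²·sin(360°/8) = 229.10 mm²); the cone at (5.5, 10.5) contributes a regular 8-gon of circumradius 6.640 (interpolated between r1=8 and r2=6 at t=0.680) (area = (8/2)·6.640²·sin(360°/8) = 124.70 mm²); the cube at (-4, -0.5) is absent (z outside [8.5, 21.5]); Taking the union: the regions partially overlap — summed areas 353.81 mm² minus the doubly-counted overlap 18.35 mm² gives 335.46 mm² — area = 335.46 mm². At z = 20.16: the cylinder is not intersected at this z (z outside [0, 17]); the cone at (5.5, 10.5) does not reach this height (z outside [0.5, 12]); the cube at (-4, -0.5) (footprint 18×19.5) is included at this height (area 351.00 mm²); Taking the union: only the 18×19.5 cube at (-4, -0.5) is present, so the union is just that shape — area = 351.00 mm². Checking containment: at z = 20.16 the cross-section extends beyond the z = 8.32 cross-section by about 148.23 mm².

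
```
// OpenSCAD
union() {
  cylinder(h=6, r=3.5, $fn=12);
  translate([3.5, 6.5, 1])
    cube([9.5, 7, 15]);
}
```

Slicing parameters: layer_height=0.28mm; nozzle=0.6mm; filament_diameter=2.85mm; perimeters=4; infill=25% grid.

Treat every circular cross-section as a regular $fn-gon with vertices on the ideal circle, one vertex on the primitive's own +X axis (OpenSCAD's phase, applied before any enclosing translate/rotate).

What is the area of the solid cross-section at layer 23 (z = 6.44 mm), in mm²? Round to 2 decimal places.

At z = 6.44 mm: the cylinder is absent (z outside [0, 6]); the 9.5×7 cube at (3.5, 6.5) contributes its full rectangle (area 66.50 mm²); Merging all regions: only the 9.5×7 cube at (3.5, 6.5) is present, so the union is just that shape — area = 66.50 mm². Overall, the cross-section is a single solid region. Net area = 66.50 mm².

66.50 mm²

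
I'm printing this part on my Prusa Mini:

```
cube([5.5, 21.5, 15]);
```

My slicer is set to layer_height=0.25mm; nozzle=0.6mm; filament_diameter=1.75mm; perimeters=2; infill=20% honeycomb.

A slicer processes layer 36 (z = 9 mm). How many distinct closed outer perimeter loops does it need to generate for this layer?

1

At z = 9 mm: the cube is present — its section is the full 5.5×21.5 rectangle. The result has 1 disconnected region.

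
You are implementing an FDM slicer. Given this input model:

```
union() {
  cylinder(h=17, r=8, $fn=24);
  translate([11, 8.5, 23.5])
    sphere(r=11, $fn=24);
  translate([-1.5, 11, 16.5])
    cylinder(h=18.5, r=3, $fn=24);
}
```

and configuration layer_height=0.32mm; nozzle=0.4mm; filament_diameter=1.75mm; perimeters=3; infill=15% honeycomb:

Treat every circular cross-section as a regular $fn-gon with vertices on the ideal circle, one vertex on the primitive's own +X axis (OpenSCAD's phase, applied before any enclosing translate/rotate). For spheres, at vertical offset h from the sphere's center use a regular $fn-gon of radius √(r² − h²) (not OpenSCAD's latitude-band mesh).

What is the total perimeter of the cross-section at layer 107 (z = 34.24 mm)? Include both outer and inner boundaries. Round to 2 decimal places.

At z = 34.24 mm: the cylinder is absent (z outside [0, 17]); the r=11 sphere at (11, 8.5) slices to a regular 24-gon of circumradius 2.377 (√(r²−h²) with h=10.74 from center) (perimeter = 2·24·2.377·sin(180°/24) = 14.90 mm); the r=3 cylinder at (-1.5, 11) contributes a regular 24-gon of circumradius 3 (perimeter = 2·24·3.000·sin(180°/24) = 18.80 mm); Combining (union): the 2 present regions are separate (no shared area or edge), so areas and boundary lengths simply add and each stays a separate island — boundary = 33.69 mm. Overall, the cross-section has 2 separate islands. Total boundary length (outer) = 33.69 mm.

33.69 mm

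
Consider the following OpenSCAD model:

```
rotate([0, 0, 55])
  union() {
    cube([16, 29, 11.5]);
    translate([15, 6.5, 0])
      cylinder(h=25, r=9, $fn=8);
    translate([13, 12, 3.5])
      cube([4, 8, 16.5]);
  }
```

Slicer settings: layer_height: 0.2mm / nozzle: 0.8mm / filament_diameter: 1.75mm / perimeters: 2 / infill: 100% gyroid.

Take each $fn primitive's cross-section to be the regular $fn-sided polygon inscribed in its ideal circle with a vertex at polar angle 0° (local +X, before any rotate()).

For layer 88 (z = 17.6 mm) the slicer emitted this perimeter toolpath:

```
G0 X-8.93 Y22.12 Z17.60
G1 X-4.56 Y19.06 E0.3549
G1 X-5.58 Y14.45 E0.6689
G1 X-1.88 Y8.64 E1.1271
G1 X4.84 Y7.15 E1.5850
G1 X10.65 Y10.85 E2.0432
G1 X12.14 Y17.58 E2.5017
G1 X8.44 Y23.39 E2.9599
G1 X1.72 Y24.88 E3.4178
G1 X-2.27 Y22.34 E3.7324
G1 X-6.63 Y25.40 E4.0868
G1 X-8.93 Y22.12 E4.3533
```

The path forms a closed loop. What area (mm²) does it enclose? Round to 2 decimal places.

Apply the shoelace formula to the sequence of (X, Y) vertices; enclosed area = 248.78 mm².

248.78 mm²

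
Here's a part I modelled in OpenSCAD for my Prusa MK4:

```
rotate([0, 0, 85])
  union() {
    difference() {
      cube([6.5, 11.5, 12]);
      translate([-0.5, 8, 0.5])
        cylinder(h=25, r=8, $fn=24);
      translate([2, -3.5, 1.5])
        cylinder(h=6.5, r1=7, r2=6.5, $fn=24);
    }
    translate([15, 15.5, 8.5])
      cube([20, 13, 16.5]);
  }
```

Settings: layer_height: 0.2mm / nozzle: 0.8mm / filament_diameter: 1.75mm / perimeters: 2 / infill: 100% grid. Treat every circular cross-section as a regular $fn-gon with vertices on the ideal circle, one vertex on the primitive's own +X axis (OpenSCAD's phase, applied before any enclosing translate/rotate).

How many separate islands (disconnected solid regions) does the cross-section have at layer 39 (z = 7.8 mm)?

1

At z = 7.8 mm: the cube (footprint 6.5×11.5) is included at this height; the r=8 cylinder at (-0.5, 8) gives a regular 24-gon of circumradius 8 (constant along its height); the cone at (2, -3.5) contributes a regular 24-gon of circumradius 6.515 (interpolated between r1=7 and r2=6.5 at t=0.969); Subtracting the remaining from the first: starting from the 6.5×11.5 cube, the r=8 cylinder at (-0.5, 8) partially overlaps it — only the 66.03 mm² overlap (of its 198.77 mm²) is removed, clipping the outline; the cone at (2, -3.5) partially overlaps it — only the 6.67 mm² overlap (of its 131.84 mm²) is removed, clipping the outline — 1 connected region; the cube at (15, 15.5) does not reach this height (z outside [8.5, 25]); Taking the union: only the result so far is present, so the union is just that shape — 1 connected region; (rotated 85° about Z; rotation is an isometry so areas/perimeters/island counts are preserved). Overall, the cross-section is a single solid region. Island count = 1.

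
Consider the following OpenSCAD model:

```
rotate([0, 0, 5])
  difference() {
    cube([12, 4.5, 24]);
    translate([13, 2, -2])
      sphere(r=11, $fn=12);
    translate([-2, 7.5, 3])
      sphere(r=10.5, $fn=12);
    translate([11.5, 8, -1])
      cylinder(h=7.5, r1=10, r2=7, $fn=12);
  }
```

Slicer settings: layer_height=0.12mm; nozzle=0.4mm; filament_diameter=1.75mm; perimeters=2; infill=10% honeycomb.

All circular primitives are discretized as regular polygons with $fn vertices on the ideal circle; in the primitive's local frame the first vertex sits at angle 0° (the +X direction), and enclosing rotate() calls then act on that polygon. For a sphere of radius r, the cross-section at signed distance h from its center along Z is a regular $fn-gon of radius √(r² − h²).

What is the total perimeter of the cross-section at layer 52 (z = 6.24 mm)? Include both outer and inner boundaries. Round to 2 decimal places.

6.17 mm

At z = 6.24 mm: the 12×4.5 cube contributes its full rectangle (perimeter 33.00 mm); the r=11 sphere at (13, 2) slices to a regular 12-gon of circumradius 7.287 (√(r²−h²) with h=8.24 from center) (perimeter = 2·12·7.287·sin(180°/12) = 45.27 mm); the r=10.5 sphere at (-2, 7.5) contributes a regular 12-gon of circumradius √(10.5²−3.24²) = 9.988 (perimeter = 2·12·9.988·sin(180°/12) = 62.04 mm); the cone at (11.5, 8): at t=0.965 of its height the radius interpolates to r₁+(r₂−r₁)t = 7.104, giving a regular 12-gon of that circumradius (perimeter = 2·12·7.104·sin(180°/12) = 44.13 mm); Taking the first minus the rest: starting from the 12×4.5 cube, the r=11 sphere at (13, 2) partially overlaps it — only the 26.92 mm² overlap (of its 159.31 mm²) is removed, clipping the outline; the r=10.5 sphere at (-2, 7.5) partially overlaps it — only the 25.33 mm² overlap (of its 299.26 mm²) is removed, clipping the outline; the cone at (11.5, 8) misses the remaining region (no effect) — boundary = 6.17 mm; (whole slice rotated 5° about Z — lengths, areas and connectivity unchanged). Overall, the cross-section is a single solid region. Total boundary length (outer) = 6.17 mm.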